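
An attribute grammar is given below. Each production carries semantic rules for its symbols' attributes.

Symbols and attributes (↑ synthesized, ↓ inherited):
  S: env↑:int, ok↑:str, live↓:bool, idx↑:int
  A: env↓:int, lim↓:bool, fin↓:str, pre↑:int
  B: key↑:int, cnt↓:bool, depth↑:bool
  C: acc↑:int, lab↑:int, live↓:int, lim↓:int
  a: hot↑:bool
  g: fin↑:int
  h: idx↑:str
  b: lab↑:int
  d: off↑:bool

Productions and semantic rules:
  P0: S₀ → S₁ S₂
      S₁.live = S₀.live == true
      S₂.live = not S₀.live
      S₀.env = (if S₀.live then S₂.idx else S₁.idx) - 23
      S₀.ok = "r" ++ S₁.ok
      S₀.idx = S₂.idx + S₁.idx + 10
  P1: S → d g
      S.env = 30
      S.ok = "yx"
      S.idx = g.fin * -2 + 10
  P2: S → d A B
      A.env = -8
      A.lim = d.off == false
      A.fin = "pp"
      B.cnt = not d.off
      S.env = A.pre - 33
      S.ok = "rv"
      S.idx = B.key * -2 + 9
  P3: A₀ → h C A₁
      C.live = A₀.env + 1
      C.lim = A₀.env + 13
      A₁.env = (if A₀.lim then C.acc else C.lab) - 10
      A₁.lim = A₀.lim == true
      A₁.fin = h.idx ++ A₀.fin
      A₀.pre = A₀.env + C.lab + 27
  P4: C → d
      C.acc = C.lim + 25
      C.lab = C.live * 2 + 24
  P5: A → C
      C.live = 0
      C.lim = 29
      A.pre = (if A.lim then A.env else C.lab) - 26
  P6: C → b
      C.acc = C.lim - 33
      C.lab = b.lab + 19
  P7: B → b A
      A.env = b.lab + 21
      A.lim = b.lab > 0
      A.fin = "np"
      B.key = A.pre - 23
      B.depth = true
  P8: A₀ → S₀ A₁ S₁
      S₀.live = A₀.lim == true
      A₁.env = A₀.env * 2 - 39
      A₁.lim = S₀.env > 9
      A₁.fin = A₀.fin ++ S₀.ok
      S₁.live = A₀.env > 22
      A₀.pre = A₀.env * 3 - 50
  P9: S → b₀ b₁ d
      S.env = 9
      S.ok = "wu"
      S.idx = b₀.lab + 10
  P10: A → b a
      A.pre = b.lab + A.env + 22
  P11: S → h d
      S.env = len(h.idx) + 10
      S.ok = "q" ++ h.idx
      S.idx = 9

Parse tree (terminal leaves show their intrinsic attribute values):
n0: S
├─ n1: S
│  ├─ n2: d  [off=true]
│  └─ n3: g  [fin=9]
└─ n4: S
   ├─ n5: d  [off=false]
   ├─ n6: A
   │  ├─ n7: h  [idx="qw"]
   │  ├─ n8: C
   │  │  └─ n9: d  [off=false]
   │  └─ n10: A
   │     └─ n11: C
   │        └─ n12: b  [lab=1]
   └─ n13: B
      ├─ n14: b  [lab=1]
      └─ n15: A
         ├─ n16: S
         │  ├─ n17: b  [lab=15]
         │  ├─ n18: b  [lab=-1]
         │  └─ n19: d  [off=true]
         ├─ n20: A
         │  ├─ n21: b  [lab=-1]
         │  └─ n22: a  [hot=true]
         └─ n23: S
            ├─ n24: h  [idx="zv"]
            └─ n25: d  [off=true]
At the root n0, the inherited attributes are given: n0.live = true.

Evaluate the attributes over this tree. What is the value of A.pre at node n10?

1. n0.live = true  [given at root]
2. n1.live = true  [S₀.live == true]
3. n2.off = true  [terminal]
4. n3.fin = 9  [terminal]
5. n1.env = 30  [30]
6. n1.ok = "yx"  ["yx"]
7. n1.idx = -8  [g.fin * -2 + 10]
8. n4.live = false  [not S₀.live]
9. n5.off = false  [terminal]
10. n6.env = -8  [-8]
11. n6.lim = true  [d.off == false]
12. n6.fin = "pp"  ["pp"]
13. n7.idx = "qw"  [terminal]
14. n8.live = -7  [A₀.env + 1]
15. n8.lim = 5  [A₀.env + 13]
16. n9.off = false  [terminal]
17. n8.acc = 30  [C.lim + 25]
18. n8.lab = 10  [C.live * 2 + 24]
19. n10.env = 20  [(if A₀.lim then C.acc else C.lab) - 10]
20. n10.lim = true  [A₀.lim == true]
21. n10.fin = "qwpp"  [h.idx ++ A₀.fin]
22. n11.live = 0  [0]
23. n11.lim = 29  [29]
24. n12.lab = 1  [terminal]
25. n11.acc = -4  [C.lim - 33]
26. n11.lab = 20  [b.lab + 19]
27. n10.pre = -6  [(if A.lim then A.env else C.lab) - 26]
28. n6.pre = 29  [A₀.env + C.lab + 27]
29. n13.cnt = true  [not d.off]
30. n14.lab = 1  [terminal]
31. n15.env = 22  [b.lab + 21]
32. n15.lim = true  [b.lab > 0]
33. n15.fin = "np"  ["np"]
34. n16.live = true  [A₀.lim == true]
35. n17.lab = 15  [terminal]
36. n18.lab = -1  [terminal]
37. n19.off = true  [terminal]
38. n16.env = 9  [9]
39. n16.ok = "wu"  ["wu"]
40. n16.idx = 25  [b₀.lab + 10]
41. n20.env = 5  [A₀.env * 2 - 39]
42. n20.lim = false  [S₀.env > 9]
43. n20.fin = "npwu"  [A₀.fin ++ S₀.ok]
44. n21.lab = -1  [terminal]
45. n22.hot = true  [terminal]
46. n20.pre = 26  [b.lab + A.env + 22]
47. n23.live = false  [A₀.env > 22]
48. n24.idx = "zv"  [terminal]
49. n25.off = true  [terminal]
50. n23.env = 12  [len(h.idx) + 10]
51. n23.ok = "qzv"  ["q" ++ h.idx]
52. n23.idx = 9  [9]
53. n15.pre = 16  [A₀.env * 3 - 50]
54. n13.key = -7  [A.pre - 23]
55. n13.depth = true  [true]
56. n4.env = -4  [A.pre - 33]
57. n4.ok = "rv"  ["rv"]
58. n4.idx = 23  [B.key * -2 + 9]
59. n0.env = 0  [(if S₀.live then S₂.idx else S₁.idx) - 23]
60. n0.ok = "ryx"  ["r" ++ S₁.ok]
61. n0.idx = 25  [S₂.idx + S₁.idx + 10]

-6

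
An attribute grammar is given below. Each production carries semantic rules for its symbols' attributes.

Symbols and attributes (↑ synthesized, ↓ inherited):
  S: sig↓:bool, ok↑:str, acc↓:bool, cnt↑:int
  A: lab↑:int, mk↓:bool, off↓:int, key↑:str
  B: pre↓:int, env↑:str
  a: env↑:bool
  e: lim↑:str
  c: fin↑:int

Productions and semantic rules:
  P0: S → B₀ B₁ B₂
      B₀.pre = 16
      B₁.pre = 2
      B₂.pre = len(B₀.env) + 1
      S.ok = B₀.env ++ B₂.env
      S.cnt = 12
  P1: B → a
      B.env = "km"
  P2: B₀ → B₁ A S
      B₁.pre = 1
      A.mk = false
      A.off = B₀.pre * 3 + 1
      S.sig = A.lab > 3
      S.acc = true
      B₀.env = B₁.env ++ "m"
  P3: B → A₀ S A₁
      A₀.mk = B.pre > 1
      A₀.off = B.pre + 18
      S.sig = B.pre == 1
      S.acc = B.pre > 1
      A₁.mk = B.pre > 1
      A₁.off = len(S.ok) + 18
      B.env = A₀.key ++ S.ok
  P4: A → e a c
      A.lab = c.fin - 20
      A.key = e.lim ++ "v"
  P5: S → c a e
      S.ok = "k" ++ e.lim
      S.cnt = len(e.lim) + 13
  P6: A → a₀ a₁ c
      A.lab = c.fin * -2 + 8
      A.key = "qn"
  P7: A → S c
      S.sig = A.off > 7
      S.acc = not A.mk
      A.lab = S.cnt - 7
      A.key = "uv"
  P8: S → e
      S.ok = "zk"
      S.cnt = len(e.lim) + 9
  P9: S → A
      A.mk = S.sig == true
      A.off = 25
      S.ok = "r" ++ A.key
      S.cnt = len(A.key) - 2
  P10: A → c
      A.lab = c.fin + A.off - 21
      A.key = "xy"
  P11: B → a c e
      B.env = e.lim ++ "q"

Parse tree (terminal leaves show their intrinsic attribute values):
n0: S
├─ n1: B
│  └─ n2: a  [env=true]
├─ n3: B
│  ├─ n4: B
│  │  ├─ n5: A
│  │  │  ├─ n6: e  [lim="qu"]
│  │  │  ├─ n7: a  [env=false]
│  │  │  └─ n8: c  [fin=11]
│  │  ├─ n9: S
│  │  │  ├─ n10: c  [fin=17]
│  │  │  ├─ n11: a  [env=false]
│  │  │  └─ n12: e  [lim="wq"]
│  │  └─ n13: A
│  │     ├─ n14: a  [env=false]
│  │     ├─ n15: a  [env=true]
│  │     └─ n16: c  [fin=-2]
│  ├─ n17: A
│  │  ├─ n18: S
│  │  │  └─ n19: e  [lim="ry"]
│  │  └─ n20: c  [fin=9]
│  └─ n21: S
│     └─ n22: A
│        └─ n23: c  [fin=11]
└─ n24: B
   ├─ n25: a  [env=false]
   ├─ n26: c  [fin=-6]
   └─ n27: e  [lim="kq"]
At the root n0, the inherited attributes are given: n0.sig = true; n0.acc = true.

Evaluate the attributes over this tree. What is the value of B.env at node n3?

"quvkwqm"

1. n0.sig = true  [given at root]
2. n0.acc = true  [given at root]
3. n1.pre = 16  [16]
4. n2.env = true  [terminal]
5. n1.env = "km"  ["km"]
6. n3.pre = 2  [2]
7. n4.pre = 1  [1]
8. n5.mk = false  [B.pre > 1]
9. n5.off = 19  [B.pre + 18]
10. n6.lim = "qu"  [terminal]
11. n7.env = false  [terminal]
12. n8.fin = 11  [terminal]
13. n5.lab = -9  [c.fin - 20]
14. n5.key = "quv"  [e.lim ++ "v"]
15. n9.sig = true  [B.pre == 1]
16. n9.acc = false  [B.pre > 1]
17. n10.fin = 17  [terminal]
18. n11.env = false  [terminal]
19. n12.lim = "wq"  [terminal]
20. n9.ok = "kwq"  ["k" ++ e.lim]
21. n9.cnt = 15  [len(e.lim) + 13]
22. n13.mk = false  [B.pre > 1]
23. n13.off = 21  [len(S.ok) + 18]
24. n14.env = false  [terminal]
25. n15.env = true  [terminal]
26. n16.fin = -2  [terminal]
27. n13.lab = 12  [c.fin * -2 + 8]
28. n13.key = "qn"  ["qn"]
29. n4.env = "quvkwq"  [A₀.key ++ S.ok]
30. n17.mk = false  [false]
31. n17.off = 7  [B₀.pre * 3 + 1]
32. n18.sig = false  [A.off > 7]
33. n18.acc = true  [not A.mk]
34. n19.lim = "ry"  [terminal]
35. n18.ok = "zk"  ["zk"]
36. n18.cnt = 11  [len(e.lim) + 9]
37. n20.fin = 9  [terminal]
38. n17.lab = 4  [S.cnt - 7]
39. n17.key = "uv"  ["uv"]
40. n21.sig = true  [A.lab > 3]
41. n21.acc = true  [true]
42. n22.mk = true  [S.sig == true]
43. n22.off = 25  [25]
44. n23.fin = 11  [terminal]
45. n22.lab = 15  [c.fin + A.off - 21]
46. n22.key = "xy"  ["xy"]
47. n21.ok = "rxy"  ["r" ++ A.key]
48. n21.cnt = 0  [len(A.key) - 2]
49. n3.env = "quvkwqm"  [B₁.env ++ "m"]
50. n24.pre = 3  [len(B₀.env) + 1]
51. n25.env = false  [terminal]
52. n26.fin = -6  [terminal]
53. n27.lim = "kq"  [terminal]
54. n24.env = "kqq"  [e.lim ++ "q"]
55. n0.ok = "kmkqq"  [B₀.env ++ B₂.env]
56. n0.cnt = 12  [12]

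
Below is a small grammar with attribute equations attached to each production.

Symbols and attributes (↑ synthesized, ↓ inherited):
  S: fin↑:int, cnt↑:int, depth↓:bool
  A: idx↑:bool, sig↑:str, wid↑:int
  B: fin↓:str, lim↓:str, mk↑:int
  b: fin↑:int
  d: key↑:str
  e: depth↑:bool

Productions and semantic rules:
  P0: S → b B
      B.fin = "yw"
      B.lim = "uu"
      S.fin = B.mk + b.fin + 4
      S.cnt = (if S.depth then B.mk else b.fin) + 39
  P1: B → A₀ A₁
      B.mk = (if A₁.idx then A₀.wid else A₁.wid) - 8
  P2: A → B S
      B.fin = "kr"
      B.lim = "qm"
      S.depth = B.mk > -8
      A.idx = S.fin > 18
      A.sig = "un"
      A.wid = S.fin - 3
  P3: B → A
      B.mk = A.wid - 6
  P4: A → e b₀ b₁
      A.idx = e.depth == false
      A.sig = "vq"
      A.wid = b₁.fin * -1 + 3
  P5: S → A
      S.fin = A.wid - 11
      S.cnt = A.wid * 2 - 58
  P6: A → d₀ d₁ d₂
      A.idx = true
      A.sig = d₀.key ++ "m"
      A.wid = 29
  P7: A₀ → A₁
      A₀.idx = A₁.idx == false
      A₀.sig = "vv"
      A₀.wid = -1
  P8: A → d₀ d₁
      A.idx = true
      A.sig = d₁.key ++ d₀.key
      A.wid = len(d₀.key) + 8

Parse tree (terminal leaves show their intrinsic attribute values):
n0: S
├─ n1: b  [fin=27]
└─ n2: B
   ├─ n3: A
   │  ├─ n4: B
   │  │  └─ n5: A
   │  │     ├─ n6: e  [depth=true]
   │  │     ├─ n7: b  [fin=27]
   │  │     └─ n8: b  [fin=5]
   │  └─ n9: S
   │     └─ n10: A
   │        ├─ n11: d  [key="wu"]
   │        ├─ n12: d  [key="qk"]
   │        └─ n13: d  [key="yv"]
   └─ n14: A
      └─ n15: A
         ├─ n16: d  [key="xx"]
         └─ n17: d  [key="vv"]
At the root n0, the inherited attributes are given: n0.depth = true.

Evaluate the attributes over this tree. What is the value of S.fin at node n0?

1. n0.depth = true  [given at root]
2. n1.fin = 27  [terminal]
3. n2.fin = "yw"  ["yw"]
4. n2.lim = "uu"  ["uu"]
5. n4.fin = "kr"  ["kr"]
6. n4.lim = "qm"  ["qm"]
7. n6.depth = true  [terminal]
8. n7.fin = 27  [terminal]
9. n8.fin = 5  [terminal]
10. n5.idx = false  [e.depth == false]
11. n5.sig = "vq"  ["vq"]
12. n5.wid = -2  [b₁.fin * -1 + 3]
13. n4.mk = -8  [A.wid - 6]
14. n9.depth = false  [B.mk > -8]
15. n11.key = "wu"  [terminal]
16. n12.key = "qk"  [terminal]
17. n13.key = "yv"  [terminal]
18. n10.idx = true  [true]
19. n10.sig = "wum"  [d₀.key ++ "m"]
20. n10.wid = 29  [29]
21. n9.fin = 18  [A.wid - 11]
22. n9.cnt = 0  [A.wid * 2 - 58]
23. n3.idx = false  [S.fin > 18]
24. n3.sig = "un"  ["un"]
25. n3.wid = 15  [S.fin - 3]
26. n16.key = "xx"  [terminal]
27. n17.key = "vv"  [terminal]
28. n15.idx = true  [true]
29. n15.sig = "vvxx"  [d₁.key ++ d₀.key]
30. n15.wid = 10  [len(d₀.key) + 8]
31. n14.idx = false  [A₁.idx == false]
32. n14.sig = "vv"  ["vv"]
33. n14.wid = -1  [-1]
34. n2.mk = -9  [(if A₁.idx then A₀.wid else A₁.wid) - 8]
35. n0.fin = 22  [B.mk + b.fin + 4]
36. n0.cnt = 30  [(if S.depth then B.mk else b.fin) + 39]

22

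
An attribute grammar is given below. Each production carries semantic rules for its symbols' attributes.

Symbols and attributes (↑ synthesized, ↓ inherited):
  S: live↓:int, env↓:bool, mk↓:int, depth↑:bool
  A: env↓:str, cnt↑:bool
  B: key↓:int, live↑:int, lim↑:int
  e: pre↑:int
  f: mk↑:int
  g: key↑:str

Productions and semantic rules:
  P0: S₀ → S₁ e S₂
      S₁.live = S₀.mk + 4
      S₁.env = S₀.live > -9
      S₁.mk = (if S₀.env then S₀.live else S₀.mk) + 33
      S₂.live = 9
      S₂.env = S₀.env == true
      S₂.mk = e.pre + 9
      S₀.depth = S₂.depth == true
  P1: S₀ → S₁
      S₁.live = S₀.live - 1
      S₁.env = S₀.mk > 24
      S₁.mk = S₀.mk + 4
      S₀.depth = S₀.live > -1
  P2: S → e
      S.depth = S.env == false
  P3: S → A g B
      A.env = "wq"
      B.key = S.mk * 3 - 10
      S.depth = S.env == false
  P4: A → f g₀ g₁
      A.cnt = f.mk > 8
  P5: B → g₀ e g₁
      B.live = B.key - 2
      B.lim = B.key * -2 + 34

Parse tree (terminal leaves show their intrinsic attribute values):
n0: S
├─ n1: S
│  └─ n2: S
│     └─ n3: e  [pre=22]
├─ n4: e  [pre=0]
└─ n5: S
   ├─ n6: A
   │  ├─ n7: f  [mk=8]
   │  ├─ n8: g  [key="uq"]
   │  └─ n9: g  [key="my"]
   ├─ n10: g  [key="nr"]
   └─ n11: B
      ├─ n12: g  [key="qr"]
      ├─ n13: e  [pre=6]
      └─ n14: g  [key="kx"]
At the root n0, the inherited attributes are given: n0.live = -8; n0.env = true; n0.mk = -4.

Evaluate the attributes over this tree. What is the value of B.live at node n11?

1. n0.live = -8  [given at root]
2. n0.env = true  [given at root]
3. n0.mk = -4  [given at root]
4. n1.live = 0  [S₀.mk + 4]
5. n1.env = true  [S₀.live > -9]
6. n1.mk = 25  [(if S₀.env then S₀.live else S₀.mk) + 33]
7. n2.live = -1  [S₀.live - 1]
8. n2.env = true  [S₀.mk > 24]
9. n2.mk = 29  [S₀.mk + 4]
10. n3.pre = 22  [terminal]
11. n2.depth = false  [S.env == false]
12. n1.depth = true  [S₀.live > -1]
13. n4.pre = 0  [terminal]
14. n5.live = 9  [9]
15. n5.env = true  [S₀.env == true]
16. n5.mk = 9  [e.pre + 9]
17. n6.env = "wq"  ["wq"]
18. n7.mk = 8  [terminal]
19. n8.key = "uq"  [terminal]
20. n9.key = "my"  [terminal]
21. n6.cnt = false  [f.mk > 8]
22. n10.key = "nr"  [terminal]
23. n11.key = 17  [S.mk * 3 - 10]
24. n12.key = "qr"  [terminal]
25. n13.pre = 6  [terminal]
26. n14.key = "kx"  [terminal]
27. n11.live = 15  [B.key - 2]
28. n11.lim = 0  [B.key * -2 + 34]
29. n5.depth = false  [S.env == false]
30. n0.depth = false  [S₂.depth == true]

15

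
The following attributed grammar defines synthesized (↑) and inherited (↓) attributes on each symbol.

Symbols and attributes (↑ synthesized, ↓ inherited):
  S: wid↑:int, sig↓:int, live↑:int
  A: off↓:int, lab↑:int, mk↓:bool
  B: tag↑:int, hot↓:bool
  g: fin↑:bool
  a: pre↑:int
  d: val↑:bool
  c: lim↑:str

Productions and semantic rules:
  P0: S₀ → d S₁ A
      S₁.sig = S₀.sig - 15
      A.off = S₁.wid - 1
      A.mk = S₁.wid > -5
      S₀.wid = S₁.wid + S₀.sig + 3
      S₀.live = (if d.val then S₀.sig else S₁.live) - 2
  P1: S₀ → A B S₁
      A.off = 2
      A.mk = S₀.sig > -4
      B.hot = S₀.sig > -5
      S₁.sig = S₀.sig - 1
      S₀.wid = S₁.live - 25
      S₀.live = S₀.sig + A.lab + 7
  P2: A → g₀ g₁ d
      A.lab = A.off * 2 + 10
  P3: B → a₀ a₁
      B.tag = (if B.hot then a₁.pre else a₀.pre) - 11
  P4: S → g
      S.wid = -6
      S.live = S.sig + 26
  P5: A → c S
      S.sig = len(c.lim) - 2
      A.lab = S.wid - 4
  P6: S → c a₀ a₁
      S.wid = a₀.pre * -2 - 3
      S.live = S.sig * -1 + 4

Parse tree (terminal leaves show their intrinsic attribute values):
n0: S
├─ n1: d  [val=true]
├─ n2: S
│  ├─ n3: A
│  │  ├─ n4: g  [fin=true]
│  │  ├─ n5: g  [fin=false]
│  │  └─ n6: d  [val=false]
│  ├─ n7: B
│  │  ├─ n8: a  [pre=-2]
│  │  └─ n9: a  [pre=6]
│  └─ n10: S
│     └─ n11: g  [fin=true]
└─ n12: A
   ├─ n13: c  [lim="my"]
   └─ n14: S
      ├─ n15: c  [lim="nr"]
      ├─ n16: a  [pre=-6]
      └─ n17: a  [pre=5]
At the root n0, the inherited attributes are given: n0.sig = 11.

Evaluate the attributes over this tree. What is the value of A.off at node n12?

-5

1. n0.sig = 11  [given at root]
2. n1.val = true  [terminal]
3. n2.sig = -4  [S₀.sig - 15]
4. n3.off = 2  [2]
5. n3.mk = false  [S₀.sig > -4]
6. n4.fin = true  [terminal]
7. n5.fin = false  [terminal]
8. n6.val = false  [terminal]
9. n3.lab = 14  [A.off * 2 + 10]
10. n7.hot = true  [S₀.sig > -5]
11. n8.pre = -2  [terminal]
12. n9.pre = 6  [terminal]
13. n7.tag = -5  [(if B.hot then a₁.pre else a₀.pre) - 11]
14. n10.sig = -5  [S₀.sig - 1]
15. n11.fin = true  [terminal]
16. n10.wid = -6  [-6]
17. n10.live = 21  [S.sig + 26]
18. n2.wid = -4  [S₁.live - 25]
19. n2.live = 17  [S₀.sig + A.lab + 7]
20. n12.off = -5  [S₁.wid - 1]
21. n12.mk = true  [S₁.wid > -5]
22. n13.lim = "my"  [terminal]
23. n14.sig = 0  [len(c.lim) - 2]
24. n15.lim = "nr"  [terminal]
25. n16.pre = -6  [terminal]
26. n17.pre = 5  [terminal]
27. n14.wid = 9  [a₀.pre * -2 - 3]
28. n14.live = 4  [S.sig * -1 + 4]
29. n12.lab = 5  [S.wid - 4]
30. n0.wid = 10  [S₁.wid + S₀.sig + 3]
31. n0.live = 9  [(if d.val then S₀.sig else S₁.live) - 2]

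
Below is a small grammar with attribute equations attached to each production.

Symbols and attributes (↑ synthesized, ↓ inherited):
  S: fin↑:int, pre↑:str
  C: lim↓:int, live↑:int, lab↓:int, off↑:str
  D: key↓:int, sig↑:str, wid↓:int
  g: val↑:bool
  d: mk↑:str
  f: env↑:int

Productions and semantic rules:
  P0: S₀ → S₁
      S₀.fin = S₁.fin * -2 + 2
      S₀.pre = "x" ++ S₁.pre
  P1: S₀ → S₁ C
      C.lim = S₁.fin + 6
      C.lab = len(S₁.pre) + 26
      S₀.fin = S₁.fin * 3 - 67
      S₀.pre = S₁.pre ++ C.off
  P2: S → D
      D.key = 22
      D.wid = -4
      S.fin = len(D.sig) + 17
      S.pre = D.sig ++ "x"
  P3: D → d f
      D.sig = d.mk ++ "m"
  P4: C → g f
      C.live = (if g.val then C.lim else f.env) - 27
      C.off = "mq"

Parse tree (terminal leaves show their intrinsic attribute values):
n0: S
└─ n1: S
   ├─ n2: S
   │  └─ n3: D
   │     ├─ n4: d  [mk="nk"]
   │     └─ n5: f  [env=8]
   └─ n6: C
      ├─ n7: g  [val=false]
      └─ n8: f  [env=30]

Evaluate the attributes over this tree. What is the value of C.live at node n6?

3

1. n3.key = 22  [22]
2. n3.wid = -4  [-4]
3. n4.mk = "nk"  [terminal]
4. n5.env = 8  [terminal]
5. n3.sig = "nkm"  [d.mk ++ "m"]
6. n2.fin = 20  [len(D.sig) + 17]
7. n2.pre = "nkmx"  [D.sig ++ "x"]
8. n6.lim = 26  [S₁.fin + 6]
9. n6.lab = 30  [len(S₁.pre) + 26]
10. n7.val = false  [terminal]
11. n8.env = 30  [terminal]
12. n6.live = 3  [(if g.val then C.lim else f.env) - 27]
13. n6.off = "mq"  ["mq"]
14. n1.fin = -7  [S₁.fin * 3 - 67]
15. n1.pre = "nkmxmq"  [S₁.pre ++ C.off]
16. n0.fin = 16  [S₁.fin * -2 + 2]
17. n0.pre = "xnkmxmq"  ["x" ++ S₁.pre]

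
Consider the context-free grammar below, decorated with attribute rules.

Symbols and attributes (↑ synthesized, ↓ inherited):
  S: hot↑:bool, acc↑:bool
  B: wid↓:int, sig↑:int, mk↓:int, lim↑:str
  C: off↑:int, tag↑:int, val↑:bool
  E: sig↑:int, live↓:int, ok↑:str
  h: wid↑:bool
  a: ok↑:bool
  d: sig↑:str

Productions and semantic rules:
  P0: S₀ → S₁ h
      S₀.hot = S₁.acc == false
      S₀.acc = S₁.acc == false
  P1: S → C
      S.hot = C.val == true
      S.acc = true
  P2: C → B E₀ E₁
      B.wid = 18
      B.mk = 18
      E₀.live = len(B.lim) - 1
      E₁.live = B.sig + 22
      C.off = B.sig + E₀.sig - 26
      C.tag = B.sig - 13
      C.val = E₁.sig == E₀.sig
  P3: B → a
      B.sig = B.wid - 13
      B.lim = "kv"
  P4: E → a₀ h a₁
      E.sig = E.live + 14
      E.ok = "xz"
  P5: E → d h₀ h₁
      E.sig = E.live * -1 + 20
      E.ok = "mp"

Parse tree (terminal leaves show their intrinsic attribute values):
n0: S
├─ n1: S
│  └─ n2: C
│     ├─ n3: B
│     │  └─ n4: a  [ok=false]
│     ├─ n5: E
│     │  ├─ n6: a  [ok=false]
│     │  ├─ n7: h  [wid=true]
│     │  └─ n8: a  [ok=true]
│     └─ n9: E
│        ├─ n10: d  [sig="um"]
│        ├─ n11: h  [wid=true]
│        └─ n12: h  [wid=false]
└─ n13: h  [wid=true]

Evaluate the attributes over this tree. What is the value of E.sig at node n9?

-7

1. n3.wid = 18  [18]
2. n3.mk = 18  [18]
3. n4.ok = false  [terminal]
4. n3.sig = 5  [B.wid - 13]
5. n3.lim = "kv"  ["kv"]
6. n5.live = 1  [len(B.lim) - 1]
7. n6.ok = false  [terminal]
8. n7.wid = true  [terminal]
9. n8.ok = true  [terminal]
10. n5.sig = 15  [E.live + 14]
11. n5.ok = "xz"  ["xz"]
12. n9.live = 27  [B.sig + 22]
13. n10.sig = "um"  [terminal]
14. n11.wid = true  [terminal]
15. n12.wid = false  [terminal]
16. n9.sig = -7  [E.live * -1 + 20]
17. n9.ok = "mp"  ["mp"]
18. n2.off = -6  [B.sig + E₀.sig - 26]
19. n2.tag = -8  [B.sig - 13]
20. n2.val = false  [E₁.sig == E₀.sig]
21. n1.hot = false  [C.val == true]
22. n1.acc = true  [true]
23. n13.wid = true  [terminal]
24. n0.hot = false  [S₁.acc == false]
25. n0.acc = false  [S₁.acc == false]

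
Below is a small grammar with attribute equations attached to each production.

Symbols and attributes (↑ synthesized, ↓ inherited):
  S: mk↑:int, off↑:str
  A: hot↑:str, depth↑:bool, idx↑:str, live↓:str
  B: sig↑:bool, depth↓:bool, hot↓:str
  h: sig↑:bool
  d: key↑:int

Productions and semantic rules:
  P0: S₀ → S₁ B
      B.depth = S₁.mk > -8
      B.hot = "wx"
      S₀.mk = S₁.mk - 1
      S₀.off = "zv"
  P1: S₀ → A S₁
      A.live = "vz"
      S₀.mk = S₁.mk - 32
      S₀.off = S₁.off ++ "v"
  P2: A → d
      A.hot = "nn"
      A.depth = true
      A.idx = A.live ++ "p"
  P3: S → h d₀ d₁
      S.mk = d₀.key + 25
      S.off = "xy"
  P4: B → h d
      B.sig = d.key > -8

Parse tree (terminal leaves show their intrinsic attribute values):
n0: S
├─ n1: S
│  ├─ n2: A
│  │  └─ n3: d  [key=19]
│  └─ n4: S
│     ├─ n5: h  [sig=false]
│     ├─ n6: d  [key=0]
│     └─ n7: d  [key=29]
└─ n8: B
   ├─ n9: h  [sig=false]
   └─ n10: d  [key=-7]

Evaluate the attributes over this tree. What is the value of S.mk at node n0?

1. n2.live = "vz"  ["vz"]
2. n3.key = 19  [terminal]
3. n2.hot = "nn"  ["nn"]
4. n2.depth = true  [true]
5. n2.idx = "vzp"  [A.live ++ "p"]
6. n5.sig = false  [terminal]
7. n6.key = 0  [terminal]
8. n7.key = 29  [terminal]
9. n4.mk = 25  [d₀.key + 25]
10. n4.off = "xy"  ["xy"]
11. n1.mk = -7  [S₁.mk - 32]
12. n1.off = "xyv"  [S₁.off ++ "v"]
13. n8.depth = true  [S₁.mk > -8]
14. n8.hot = "wx"  ["wx"]
15. n9.sig = false  [terminal]
16. n10.key = -7  [terminal]
17. n8.sig = true  [d.key > -8]
18. n0.mk = -8  [S₁.mk - 1]
19. n0.off = "zv"  ["zv"]

-8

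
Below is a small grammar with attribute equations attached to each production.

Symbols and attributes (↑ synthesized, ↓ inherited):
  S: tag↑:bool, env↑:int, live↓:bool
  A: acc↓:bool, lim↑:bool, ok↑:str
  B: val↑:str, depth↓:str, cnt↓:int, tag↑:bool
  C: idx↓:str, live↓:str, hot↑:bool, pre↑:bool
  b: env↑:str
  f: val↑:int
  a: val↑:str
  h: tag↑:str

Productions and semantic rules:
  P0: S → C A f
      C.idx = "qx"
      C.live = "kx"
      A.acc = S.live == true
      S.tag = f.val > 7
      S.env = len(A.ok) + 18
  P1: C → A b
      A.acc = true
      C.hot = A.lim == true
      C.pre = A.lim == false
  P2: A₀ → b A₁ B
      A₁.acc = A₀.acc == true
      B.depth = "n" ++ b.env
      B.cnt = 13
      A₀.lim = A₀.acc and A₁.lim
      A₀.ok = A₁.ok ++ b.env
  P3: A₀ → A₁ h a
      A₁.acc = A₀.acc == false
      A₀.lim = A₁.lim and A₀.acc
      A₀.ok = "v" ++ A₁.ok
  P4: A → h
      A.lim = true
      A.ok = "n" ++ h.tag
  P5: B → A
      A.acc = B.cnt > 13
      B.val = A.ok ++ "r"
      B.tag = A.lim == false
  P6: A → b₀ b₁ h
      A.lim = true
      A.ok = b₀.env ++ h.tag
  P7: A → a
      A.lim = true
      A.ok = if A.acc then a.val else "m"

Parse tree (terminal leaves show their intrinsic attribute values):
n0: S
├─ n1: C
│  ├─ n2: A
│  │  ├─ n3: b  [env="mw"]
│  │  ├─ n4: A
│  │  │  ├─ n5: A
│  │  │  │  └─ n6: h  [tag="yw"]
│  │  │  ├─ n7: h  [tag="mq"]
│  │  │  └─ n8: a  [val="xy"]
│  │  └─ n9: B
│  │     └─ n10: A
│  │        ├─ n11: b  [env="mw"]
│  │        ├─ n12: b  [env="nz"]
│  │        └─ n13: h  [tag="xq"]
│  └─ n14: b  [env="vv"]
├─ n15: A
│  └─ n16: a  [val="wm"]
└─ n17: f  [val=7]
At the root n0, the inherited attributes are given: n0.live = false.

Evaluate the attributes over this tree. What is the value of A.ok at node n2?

1. n0.live = false  [given at root]
2. n1.idx = "qx"  ["qx"]
3. n1.live = "kx"  ["kx"]
4. n2.acc = true  [true]
5. n3.env = "mw"  [terminal]
6. n4.acc = true  [A₀.acc == true]
7. n5.acc = false  [A₀.acc == false]
8. n6.tag = "yw"  [terminal]
9. n5.lim = true  [true]
10. n5.ok = "nyw"  ["n" ++ h.tag]
11. n7.tag = "mq"  [terminal]
12. n8.val = "xy"  [terminal]
13. n4.lim = true  [A₁.lim and A₀.acc]
14. n4.ok = "vnyw"  ["v" ++ A₁.ok]
15. n9.depth = "nmw"  ["n" ++ b.env]
16. n9.cnt = 13  [13]
17. n10.acc = false  [B.cnt > 13]
18. n11.env = "mw"  [terminal]
19. n12.env = "nz"  [terminal]
20. n13.tag = "xq"  [terminal]
21. n10.lim = true  [true]
22. n10.ok = "mwxq"  [b₀.env ++ h.tag]
23. n9.val = "mwxqr"  [A.ok ++ "r"]
24. n9.tag = false  [A.lim == false]
25. n2.lim = true  [A₀.acc and A₁.lim]
26. n2.ok = "vnywmw"  [A₁.ok ++ b.env]
27. n14.env = "vv"  [terminal]
28. n1.hot = true  [A.lim == true]
29. n1.pre = false  [A.lim == false]
30. n15.acc = false  [S.live == true]
31. n16.val = "wm"  [terminal]
32. n15.lim = true  [true]
33. n15.ok = "m"  [if A.acc then a.val else "m"]
34. n17.val = 7  [terminal]
35. n0.tag = false  [f.val > 7]
36. n0.env = 19  [len(A.ok) + 18]

"vnywmw"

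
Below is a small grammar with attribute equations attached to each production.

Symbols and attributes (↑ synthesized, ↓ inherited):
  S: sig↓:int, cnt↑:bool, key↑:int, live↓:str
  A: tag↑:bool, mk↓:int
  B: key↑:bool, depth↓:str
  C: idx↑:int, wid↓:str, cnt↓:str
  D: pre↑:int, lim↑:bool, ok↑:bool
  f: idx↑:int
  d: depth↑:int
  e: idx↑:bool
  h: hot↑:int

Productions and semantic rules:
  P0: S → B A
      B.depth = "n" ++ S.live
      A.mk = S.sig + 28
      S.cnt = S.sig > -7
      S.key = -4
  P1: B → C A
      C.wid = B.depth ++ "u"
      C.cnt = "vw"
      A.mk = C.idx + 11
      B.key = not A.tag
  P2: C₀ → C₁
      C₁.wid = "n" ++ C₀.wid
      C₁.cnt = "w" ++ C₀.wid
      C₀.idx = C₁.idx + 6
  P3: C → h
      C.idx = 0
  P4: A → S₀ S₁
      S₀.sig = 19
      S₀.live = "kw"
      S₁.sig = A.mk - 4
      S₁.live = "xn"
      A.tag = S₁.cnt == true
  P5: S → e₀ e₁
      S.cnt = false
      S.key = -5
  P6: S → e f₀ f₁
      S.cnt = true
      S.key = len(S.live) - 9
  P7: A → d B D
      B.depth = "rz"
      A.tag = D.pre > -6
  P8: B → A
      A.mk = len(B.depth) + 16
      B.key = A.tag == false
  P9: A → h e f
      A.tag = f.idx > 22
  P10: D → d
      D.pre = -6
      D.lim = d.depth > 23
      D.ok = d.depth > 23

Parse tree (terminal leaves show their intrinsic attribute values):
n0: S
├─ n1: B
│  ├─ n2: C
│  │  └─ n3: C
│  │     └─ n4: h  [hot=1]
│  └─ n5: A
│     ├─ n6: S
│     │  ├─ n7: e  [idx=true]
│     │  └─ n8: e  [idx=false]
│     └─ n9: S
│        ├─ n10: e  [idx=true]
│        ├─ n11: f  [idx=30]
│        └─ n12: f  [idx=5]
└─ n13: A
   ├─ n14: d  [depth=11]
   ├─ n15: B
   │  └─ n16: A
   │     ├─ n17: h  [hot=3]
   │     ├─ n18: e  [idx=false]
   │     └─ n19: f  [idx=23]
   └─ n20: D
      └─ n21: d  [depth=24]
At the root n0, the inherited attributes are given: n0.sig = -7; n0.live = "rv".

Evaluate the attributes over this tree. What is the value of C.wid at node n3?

"nnrvu"

1. n0.sig = -7  [given at root]
2. n0.live = "rv"  [given at root]
3. n1.depth = "nrv"  ["n" ++ S.live]
4. n2.wid = "nrvu"  [B.depth ++ "u"]
5. n2.cnt = "vw"  ["vw"]
6. n3.wid = "nnrvu"  ["n" ++ C₀.wid]
7. n3.cnt = "wnrvu"  ["w" ++ C₀.wid]
8. n4.hot = 1  [terminal]
9. n3.idx = 0  [0]
10. n2.idx = 6  [C₁.idx + 6]
11. n5.mk = 17  [C.idx + 11]
12. n6.sig = 19  [19]
13. n6.live = "kw"  ["kw"]
14. n7.idx = true  [terminal]
15. n8.idx = false  [terminal]
16. n6.cnt = false  [false]
17. n6.key = -5  [-5]
18. n9.sig = 13  [A.mk - 4]
19. n9.live = "xn"  ["xn"]
20. n10.idx = true  [terminal]
21. n11.idx = 30  [terminal]
22. n12.idx = 5  [terminal]
23. n9.cnt = true  [true]
24. n9.key = -7  [len(S.live) - 9]
25. n5.tag = true  [S₁.cnt == true]
26. n1.key = false  [not A.tag]
27. n13.mk = 21  [S.sig + 28]
28. n14.depth = 11  [terminal]
29. n15.depth = "rz"  ["rz"]
30. n16.mk = 18  [len(B.depth) + 16]
31. n17.hot = 3  [terminal]
32. n18.idx = false  [terminal]
33. n19.idx = 23  [terminal]
34. n16.tag = true  [f.idx > 22]
35. n15.key = false  [A.tag == false]
36. n21.depth = 24  [terminal]
37. n20.pre = -6  [-6]
38. n20.lim = true  [d.depth > 23]
39. n20.ok = true  [d.depth > 23]
40. n13.tag = false  [D.pre > -6]
41. n0.cnt = false  [S.sig > -7]
42. n0.key = -4  [-4]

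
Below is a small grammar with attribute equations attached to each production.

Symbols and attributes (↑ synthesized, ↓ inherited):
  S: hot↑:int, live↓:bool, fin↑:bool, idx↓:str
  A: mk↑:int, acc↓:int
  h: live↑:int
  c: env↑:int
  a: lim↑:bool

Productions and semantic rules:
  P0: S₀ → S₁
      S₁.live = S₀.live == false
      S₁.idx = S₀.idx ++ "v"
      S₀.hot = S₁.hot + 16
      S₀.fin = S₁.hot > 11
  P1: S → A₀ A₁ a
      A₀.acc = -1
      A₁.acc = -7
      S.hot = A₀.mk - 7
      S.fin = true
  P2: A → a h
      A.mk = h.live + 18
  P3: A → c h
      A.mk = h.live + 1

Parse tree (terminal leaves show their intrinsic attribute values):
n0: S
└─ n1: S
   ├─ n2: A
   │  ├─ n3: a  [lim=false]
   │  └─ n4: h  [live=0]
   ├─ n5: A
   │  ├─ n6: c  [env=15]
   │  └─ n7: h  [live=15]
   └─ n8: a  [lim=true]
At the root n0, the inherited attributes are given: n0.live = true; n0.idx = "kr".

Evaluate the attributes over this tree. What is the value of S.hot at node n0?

27

1. n0.live = true  [given at root]
2. n0.idx = "kr"  [given at root]
3. n1.live = false  [S₀.live == false]
4. n1.idx = "krv"  [S₀.idx ++ "v"]
5. n2.acc = -1  [-1]
6. n3.lim = false  [terminal]
7. n4.live = 0  [terminal]
8. n2.mk = 18  [h.live + 18]
9. n5.acc = -7  [-7]
10. n6.env = 15  [terminal]
11. n7.live = 15  [terminal]
12. n5.mk = 16  [h.live + 1]
13. n8.lim = true  [terminal]
14. n1.hot = 11  [A₀.mk - 7]
15. n1.fin = true  [true]
16. n0.hot = 27  [S₁.hot + 16]
17. n0.fin = false  [S₁.hot > 11]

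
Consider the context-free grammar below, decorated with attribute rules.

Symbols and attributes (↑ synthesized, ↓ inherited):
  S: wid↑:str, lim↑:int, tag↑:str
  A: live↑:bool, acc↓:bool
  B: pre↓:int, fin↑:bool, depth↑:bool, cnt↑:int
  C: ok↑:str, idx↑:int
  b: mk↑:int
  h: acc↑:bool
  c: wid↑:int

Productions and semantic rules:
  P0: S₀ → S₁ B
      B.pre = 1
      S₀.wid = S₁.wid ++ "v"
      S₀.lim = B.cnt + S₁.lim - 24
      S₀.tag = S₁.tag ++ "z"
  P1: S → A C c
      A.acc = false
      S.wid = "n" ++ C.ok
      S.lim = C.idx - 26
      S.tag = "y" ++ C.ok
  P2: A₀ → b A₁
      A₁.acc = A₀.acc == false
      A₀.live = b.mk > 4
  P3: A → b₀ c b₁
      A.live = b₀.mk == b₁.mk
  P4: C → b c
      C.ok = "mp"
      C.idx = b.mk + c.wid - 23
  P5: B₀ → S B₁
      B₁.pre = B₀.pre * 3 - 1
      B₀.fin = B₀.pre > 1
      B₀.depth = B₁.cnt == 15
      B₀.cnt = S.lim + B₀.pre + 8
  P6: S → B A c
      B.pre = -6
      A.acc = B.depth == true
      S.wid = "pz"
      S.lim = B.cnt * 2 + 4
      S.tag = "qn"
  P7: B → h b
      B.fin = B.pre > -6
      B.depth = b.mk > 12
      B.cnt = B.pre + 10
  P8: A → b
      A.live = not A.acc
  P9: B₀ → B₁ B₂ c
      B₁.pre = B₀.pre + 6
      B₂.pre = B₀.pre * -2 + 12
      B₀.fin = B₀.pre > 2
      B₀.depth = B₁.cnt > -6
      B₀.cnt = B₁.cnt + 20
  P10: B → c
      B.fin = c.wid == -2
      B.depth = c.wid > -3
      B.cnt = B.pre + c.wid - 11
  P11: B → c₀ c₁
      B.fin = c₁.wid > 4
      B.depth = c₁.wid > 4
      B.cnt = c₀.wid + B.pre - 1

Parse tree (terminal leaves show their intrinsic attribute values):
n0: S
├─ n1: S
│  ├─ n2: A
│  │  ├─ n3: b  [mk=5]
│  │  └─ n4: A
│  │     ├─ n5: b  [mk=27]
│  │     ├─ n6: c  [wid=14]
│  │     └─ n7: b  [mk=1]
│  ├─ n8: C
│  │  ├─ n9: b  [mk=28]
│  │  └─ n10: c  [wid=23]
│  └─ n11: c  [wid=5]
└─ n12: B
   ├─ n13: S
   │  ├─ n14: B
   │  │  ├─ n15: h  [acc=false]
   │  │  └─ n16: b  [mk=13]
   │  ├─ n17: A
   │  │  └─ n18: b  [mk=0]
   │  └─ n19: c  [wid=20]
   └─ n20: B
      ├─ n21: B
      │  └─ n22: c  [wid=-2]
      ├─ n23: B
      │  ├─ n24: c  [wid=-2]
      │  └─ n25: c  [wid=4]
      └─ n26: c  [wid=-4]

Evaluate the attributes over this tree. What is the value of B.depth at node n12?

1. n2.acc = false  [false]
2. n3.mk = 5  [terminal]
3. n4.acc = true  [A₀.acc == false]
4. n5.mk = 27  [terminal]
5. n6.wid = 14  [terminal]
6. n7.mk = 1  [terminal]
7. n4.live = false  [b₀.mk == b₁.mk]
8. n2.live = true  [b.mk > 4]
9. n9.mk = 28  [terminal]
10. n10.wid = 23  [terminal]
11. n8.ok = "mp"  ["mp"]
12. n8.idx = 28  [b.mk + c.wid - 23]
13. n11.wid = 5  [terminal]
14. n1.wid = "nmp"  ["n" ++ C.ok]
15. n1.lim = 2  [C.idx - 26]
16. n1.tag = "ymp"  ["y" ++ C.ok]
17. n12.pre = 1  [1]
18. n14.pre = -6  [-6]
19. n15.acc = false  [terminal]
20. n16.mk = 13  [terminal]
21. n14.fin = false  [B.pre > -6]
22. n14.depth = true  [b.mk > 12]
23. n14.cnt = 4  [B.pre + 10]
24. n17.acc = true  [B.depth == true]
25. n18.mk = 0  [terminal]
26. n17.live = false  [not A.acc]
27. n19.wid = 20  [terminal]
28. n13.wid = "pz"  ["pz"]
29. n13.lim = 12  [B.cnt * 2 + 4]
30. n13.tag = "qn"  ["qn"]
31. n20.pre = 2  [B₀.pre * 3 - 1]
32. n21.pre = 8  [B₀.pre + 6]
33. n22.wid = -2  [terminal]
34. n21.fin = true  [c.wid == -2]
35. n21.depth = true  [c.wid > -3]
36. n21.cnt = -5  [B.pre + c.wid - 11]
37. n23.pre = 8  [B₀.pre * -2 + 12]
38. n24.wid = -2  [terminal]
39. n25.wid = 4  [terminal]
40. n23.fin = false  [c₁.wid > 4]
41. n23.depth = false  [c₁.wid > 4]
42. n23.cnt = 5  [c₀.wid + B.pre - 1]
43. n26.wid = -4  [terminal]
44. n20.fin = false  [B₀.pre > 2]
45. n20.depth = true  [B₁.cnt > -6]
46. n20.cnt = 15  [B₁.cnt + 20]
47. n12.fin = false  [B₀.pre > 1]
48. n12.depth = true  [B₁.cnt == 15]
49. n12.cnt = 21  [S.lim + B₀.pre + 8]
50. n0.wid = "nmpv"  [S₁.wid ++ "v"]
51. n0.lim = -1  [B.cnt + S₁.lim - 24]
52. n0.tag = "ympz"  [S₁.tag ++ "z"]

true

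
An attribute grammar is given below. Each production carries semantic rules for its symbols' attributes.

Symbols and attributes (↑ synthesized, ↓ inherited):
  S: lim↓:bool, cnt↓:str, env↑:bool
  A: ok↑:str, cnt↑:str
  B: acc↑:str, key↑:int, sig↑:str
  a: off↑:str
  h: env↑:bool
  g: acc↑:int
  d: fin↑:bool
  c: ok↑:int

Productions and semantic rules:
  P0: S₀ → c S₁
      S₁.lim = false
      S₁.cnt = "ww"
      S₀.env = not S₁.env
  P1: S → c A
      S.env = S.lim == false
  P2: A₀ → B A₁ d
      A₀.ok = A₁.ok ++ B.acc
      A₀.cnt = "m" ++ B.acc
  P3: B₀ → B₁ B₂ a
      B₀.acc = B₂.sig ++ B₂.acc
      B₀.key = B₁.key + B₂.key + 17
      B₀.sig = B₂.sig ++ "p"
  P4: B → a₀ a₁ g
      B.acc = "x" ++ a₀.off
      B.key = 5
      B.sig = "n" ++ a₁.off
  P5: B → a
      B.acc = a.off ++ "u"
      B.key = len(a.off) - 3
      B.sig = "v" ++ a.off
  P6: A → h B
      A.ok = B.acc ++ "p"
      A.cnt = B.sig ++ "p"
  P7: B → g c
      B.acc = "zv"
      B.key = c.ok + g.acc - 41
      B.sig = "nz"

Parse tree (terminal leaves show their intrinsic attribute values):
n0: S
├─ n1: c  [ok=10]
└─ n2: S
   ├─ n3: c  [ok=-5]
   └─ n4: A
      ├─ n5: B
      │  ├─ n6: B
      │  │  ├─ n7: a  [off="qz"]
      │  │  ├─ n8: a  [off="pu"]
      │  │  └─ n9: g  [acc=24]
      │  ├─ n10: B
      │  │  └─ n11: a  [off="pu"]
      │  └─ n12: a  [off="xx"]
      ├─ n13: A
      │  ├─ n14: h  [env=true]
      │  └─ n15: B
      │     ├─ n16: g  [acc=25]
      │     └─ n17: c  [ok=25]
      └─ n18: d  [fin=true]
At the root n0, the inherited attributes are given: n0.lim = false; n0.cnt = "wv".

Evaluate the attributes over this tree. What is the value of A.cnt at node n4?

1. n0.lim = false  [given at root]
2. n0.cnt = "wv"  [given at root]
3. n1.ok = 10  [terminal]
4. n2.lim = false  [false]
5. n2.cnt = "ww"  ["ww"]
6. n3.ok = -5  [terminal]
7. n7.off = "qz"  [terminal]
8. n8.off = "pu"  [terminal]
9. n9.acc = 24  [terminal]
10. n6.acc = "xqz"  ["x" ++ a₀.off]
11. n6.key = 5  [5]
12. n6.sig = "npu"  ["n" ++ a₁.off]
13. n11.off = "pu"  [terminal]
14. n10.acc = "puu"  [a.off ++ "u"]
15. n10.key = -1  [len(a.off) - 3]
16. n10.sig = "vpu"  ["v" ++ a.off]
17. n12.off = "xx"  [terminal]
18. n5.acc = "vpupuu"  [B₂.sig ++ B₂.acc]
19. n5.key = 21  [B₁.key + B₂.key + 17]
20. n5.sig = "vpup"  [B₂.sig ++ "p"]
21. n14.env = true  [terminal]
22. n16.acc = 25  [terminal]
23. n17.ok = 25  [terminal]
24. n15.acc = "zv"  ["zv"]
25. n15.key = 9  [c.ok + g.acc - 41]
26. n15.sig = "nz"  ["nz"]
27. n13.ok = "zvp"  [B.acc ++ "p"]
28. n13.cnt = "nzp"  [B.sig ++ "p"]
29. n18.fin = true  [terminal]
30. n4.ok = "zvpvpupuu"  [A₁.ok ++ B.acc]
31. n4.cnt = "mvpupuu"  ["m" ++ B.acc]
32. n2.env = true  [S.lim == false]
33. n0.env = false  [not S₁.env]

"mvpupuu"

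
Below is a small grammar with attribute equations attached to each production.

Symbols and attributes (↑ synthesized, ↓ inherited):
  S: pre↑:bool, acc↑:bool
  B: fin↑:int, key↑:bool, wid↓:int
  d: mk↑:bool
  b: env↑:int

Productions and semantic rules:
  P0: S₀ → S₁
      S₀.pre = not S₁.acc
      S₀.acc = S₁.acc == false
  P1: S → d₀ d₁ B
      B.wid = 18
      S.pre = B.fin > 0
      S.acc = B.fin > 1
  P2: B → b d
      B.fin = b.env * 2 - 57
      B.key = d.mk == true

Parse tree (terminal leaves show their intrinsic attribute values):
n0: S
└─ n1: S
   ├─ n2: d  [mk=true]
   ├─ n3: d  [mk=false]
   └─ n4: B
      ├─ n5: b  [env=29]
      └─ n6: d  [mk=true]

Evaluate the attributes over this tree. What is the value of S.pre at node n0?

1. n2.mk = true  [terminal]
2. n3.mk = false  [terminal]
3. n4.wid = 18  [18]
4. n5.env = 29  [terminal]
5. n6.mk = true  [terminal]
6. n4.fin = 1  [b.env * 2 - 57]
7. n4.key = true  [d.mk == true]
8. n1.pre = true  [B.fin > 0]
9. n1.acc = false  [B.fin > 1]
10. n0.pre = true  [not S₁.acc]
11. n0.acc = true  [S₁.acc == false]

true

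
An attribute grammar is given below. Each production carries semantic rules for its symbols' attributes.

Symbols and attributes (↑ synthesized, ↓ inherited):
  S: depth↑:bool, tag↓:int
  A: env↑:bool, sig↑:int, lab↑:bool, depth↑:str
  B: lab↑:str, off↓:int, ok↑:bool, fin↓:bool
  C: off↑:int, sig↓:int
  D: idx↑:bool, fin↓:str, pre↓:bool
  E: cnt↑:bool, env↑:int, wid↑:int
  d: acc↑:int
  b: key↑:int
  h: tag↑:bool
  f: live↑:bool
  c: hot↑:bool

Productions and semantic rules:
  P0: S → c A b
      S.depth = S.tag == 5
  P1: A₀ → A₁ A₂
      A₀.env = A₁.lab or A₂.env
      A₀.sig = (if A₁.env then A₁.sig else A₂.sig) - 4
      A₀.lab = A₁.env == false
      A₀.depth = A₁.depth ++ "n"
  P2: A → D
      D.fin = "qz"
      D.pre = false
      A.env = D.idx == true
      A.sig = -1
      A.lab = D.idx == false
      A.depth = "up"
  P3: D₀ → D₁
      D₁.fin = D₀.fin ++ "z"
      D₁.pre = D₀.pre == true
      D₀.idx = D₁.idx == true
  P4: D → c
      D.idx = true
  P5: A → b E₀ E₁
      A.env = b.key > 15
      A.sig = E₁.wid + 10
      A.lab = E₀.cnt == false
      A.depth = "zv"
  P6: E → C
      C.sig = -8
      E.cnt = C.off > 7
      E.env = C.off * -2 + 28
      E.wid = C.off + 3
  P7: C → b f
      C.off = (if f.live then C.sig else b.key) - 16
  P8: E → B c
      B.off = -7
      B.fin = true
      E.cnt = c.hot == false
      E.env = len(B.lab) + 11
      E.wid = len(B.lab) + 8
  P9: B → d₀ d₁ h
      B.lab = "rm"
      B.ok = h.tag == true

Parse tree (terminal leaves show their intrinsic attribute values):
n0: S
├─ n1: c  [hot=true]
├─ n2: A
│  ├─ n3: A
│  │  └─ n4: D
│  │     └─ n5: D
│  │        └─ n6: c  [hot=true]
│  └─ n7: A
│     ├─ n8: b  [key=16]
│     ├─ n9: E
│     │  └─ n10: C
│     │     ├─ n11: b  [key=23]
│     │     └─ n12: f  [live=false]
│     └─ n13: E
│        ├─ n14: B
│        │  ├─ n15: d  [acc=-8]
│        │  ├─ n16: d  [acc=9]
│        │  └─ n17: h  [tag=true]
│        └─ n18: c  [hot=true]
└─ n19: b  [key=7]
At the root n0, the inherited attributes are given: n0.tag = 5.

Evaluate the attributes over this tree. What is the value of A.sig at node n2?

-5

1. n0.tag = 5  [given at root]
2. n1.hot = true  [terminal]
3. n4.fin = "qz"  ["qz"]
4. n4.pre = false  [false]
5. n5.fin = "qzz"  [D₀.fin ++ "z"]
6. n5.pre = false  [D₀.pre == true]
7. n6.hot = true  [terminal]
8. n5.idx = true  [true]
9. n4.idx = true  [D₁.idx == true]
10. n3.env = true  [D.idx == true]
11. n3.sig = -1  [-1]
12. n3.lab = false  [D.idx == false]
13. n3.depth = "up"  ["up"]
14. n8.key = 16  [terminal]
15. n10.sig = -8  [-8]
16. n11.key = 23  [terminal]
17. n12.live = false  [terminal]
18. n10.off = 7  [(if f.live then C.sig else b.key) - 16]
19. n9.cnt = false  [C.off > 7]
20. n9.env = 14  [C.off * -2 + 28]
21. n9.wid = 10  [C.off + 3]
22. n14.off = -7  [-7]
23. n14.fin = true  [true]
24. n15.acc = -8  [terminal]
25. n16.acc = 9  [terminal]
26. n17.tag = true  [terminal]
27. n14.lab = "rm"  ["rm"]
28. n14.ok = true  [h.tag == true]
29. n18.hot = true  [terminal]
30. n13.cnt = false  [c.hot == false]
31. n13.env = 13  [len(B.lab) + 11]
32. n13.wid = 10  [len(B.lab) + 8]
33. n7.env = true  [b.key > 15]
34. n7.sig = 20  [E₁.wid + 10]
35. n7.lab = true  [E₀.cnt == false]
36. n7.depth = "zv"  ["zv"]
37. n2.env = true  [A₁.lab or A₂.env]
38. n2.sig = -5  [(if A₁.env then A₁.sig else A₂.sig) - 4]
39. n2.lab = false  [A₁.env == false]
40. n2.depth = "upn"  [A₁.depth ++ "n"]
41. n19.key = 7  [terminal]
42. n0.depth = true  [S.tag == 5]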